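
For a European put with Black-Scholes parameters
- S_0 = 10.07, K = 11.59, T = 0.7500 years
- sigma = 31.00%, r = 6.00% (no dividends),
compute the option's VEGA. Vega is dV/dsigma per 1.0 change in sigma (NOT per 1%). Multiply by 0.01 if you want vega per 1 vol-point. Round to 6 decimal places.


d1 = -0.2217935780; d2 = -0.4902614532
phi(d1) = 0.3892495093; exp(-qT) = 1.0000000000; exp(-rT) = 0.9559974818
Vega = S * exp(-qT) * phi(d1) * sqrt(T) = 10.0700 * 1.0000000000 * 0.3892495093 * 0.8660254038 = 3.394597

Answer: Vega = 3.394597


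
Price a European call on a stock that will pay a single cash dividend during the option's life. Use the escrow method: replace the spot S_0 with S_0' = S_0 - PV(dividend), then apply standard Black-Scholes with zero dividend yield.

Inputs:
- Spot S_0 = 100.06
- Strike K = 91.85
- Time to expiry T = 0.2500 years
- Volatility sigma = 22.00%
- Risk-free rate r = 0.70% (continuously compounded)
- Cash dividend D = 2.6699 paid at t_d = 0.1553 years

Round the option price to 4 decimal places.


PV(D) = D * exp(-r * t_d) = 2.6699 * 0.99891349 = 2.66699913
S_0' = S_0 - PV(D) = 100.0600 - 2.66699913 = 97.39300087
d1 = (ln(S_0'/K) + (r + sigma^2/2)*T) / (sigma*sqrt(T)) = 0.60361397
d2 = d1 - sigma*sqrt(T) = 0.49361397
exp(-rT) = 0.99825153
N(d1) = 0.72694984; N(d2) = 0.68921058
C = S_0' * N(d1) - K * exp(-rT) * N(d2) = 97.39300087 * 0.72694984 - 91.8500 * 0.99825153 * 0.68921058 = 7.6065

Answer: Price = 7.6065


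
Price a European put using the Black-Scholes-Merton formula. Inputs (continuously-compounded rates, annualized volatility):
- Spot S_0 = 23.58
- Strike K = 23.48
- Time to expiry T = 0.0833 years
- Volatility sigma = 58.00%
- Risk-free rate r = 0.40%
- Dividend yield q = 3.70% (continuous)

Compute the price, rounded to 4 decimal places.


Answer: Price = 1.5493

Derivation:
d1 = (ln(S/K) + (r - q + 0.5*sigma^2) * T) / (sigma * sqrt(T)) = 0.09266569
d2 = d1 - sigma * sqrt(T) = -0.07473239
exp(-rT) = 0.99966686; exp(-qT) = 0.99692264
P = K * exp(-rT) * N(-d2) - S_0 * exp(-qT) * N(-d1)
N(-d1) = 0.46308458; N(-d2) = 0.52978618
P = 23.4800 * 0.99966686 * 0.52978618 - 23.5800 * 0.99692264 * 0.46308458 = 1.5493


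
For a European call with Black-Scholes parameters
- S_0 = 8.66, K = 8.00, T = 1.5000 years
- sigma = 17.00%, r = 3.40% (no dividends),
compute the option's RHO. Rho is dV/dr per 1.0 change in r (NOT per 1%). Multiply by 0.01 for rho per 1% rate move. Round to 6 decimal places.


d1 = 0.7297951187; d2 = 0.5215884906
phi(d1) = 0.3056731177; exp(-qT) = 1.0000000000; exp(-rT) = 0.9502786705
N(d2) = 0.6990215607
Rho = K*T*exp(-rT)*N(d2) = 8.0000 * 1.5000 * 0.9502786705 * 0.6990215607 = 7.971183

Answer: Rho = 7.971183


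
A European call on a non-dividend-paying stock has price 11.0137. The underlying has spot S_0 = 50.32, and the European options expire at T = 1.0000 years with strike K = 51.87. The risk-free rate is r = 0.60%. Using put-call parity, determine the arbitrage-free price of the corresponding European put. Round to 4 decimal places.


Put-call parity: C - P = S_0 * exp(-qT) - K * exp(-rT).
S_0 * exp(-qT) = 50.3200 * 1.00000000 = 50.32000000
K * exp(-rT) = 51.8700 * 0.99401796 = 51.55971180
P = C - S*exp(-qT) + K*exp(-rT)
P = 11.0137 - 50.32000000 + 51.55971180 = 12.2534

Answer: Put price = 12.2534


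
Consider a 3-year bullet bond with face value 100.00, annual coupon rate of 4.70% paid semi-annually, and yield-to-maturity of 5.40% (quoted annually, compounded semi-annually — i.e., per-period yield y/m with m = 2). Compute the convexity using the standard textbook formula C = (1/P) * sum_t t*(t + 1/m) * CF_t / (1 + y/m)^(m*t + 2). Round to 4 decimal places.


Answer: Convexity = 9.2109

Derivation:
Coupon per period c = face * coupon_rate / m = 2.350000
Periods per year m = 2; per-period yield y/m = 0.027000
Number of cashflows N = 6
Cashflows (t years, CF_t, discount factor 1/(1+y/m)^(m*t), PV):
  t = 0.5000: CF_t = 2.350000, DF = 0.973710, PV = 2.288218
  t = 1.0000: CF_t = 2.350000, DF = 0.948111, PV = 2.228060
  t = 1.5000: CF_t = 2.350000, DF = 0.923185, PV = 2.169484
  t = 2.0000: CF_t = 2.350000, DF = 0.898914, PV = 2.112448
  t = 2.5000: CF_t = 2.350000, DF = 0.875282, PV = 2.056912
  t = 3.0000: CF_t = 102.350000, DF = 0.852270, PV = 87.229862
Price P = sum_t PV_t = 98.084985
Convexity numerator sum_t t*(t + 1/m) * CF_t / (1+y/m)^(m*t + 2):
  t = 0.5000: term = 1.084742
  t = 1.0000: term = 3.168672
  t = 1.5000: term = 6.170735
  t = 2.0000: term = 10.014176
  t = 2.5000: term = 14.626352
  t = 3.0000: term = 868.387568
Convexity = (1/P) * sum = 903.452245 / 98.084985 = 9.210913


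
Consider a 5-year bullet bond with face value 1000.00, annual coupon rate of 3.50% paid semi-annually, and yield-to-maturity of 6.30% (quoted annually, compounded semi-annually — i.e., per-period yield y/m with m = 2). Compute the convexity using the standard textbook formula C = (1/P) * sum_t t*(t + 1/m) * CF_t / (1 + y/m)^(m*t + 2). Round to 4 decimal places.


Answer: Convexity = 23.1198

Derivation:
Coupon per period c = face * coupon_rate / m = 17.500000
Periods per year m = 2; per-period yield y/m = 0.031500
Number of cashflows N = 10
Cashflows (t years, CF_t, discount factor 1/(1+y/m)^(m*t), PV):
  t = 0.5000: CF_t = 17.500000, DF = 0.969462, PV = 16.965584
  t = 1.0000: CF_t = 17.500000, DF = 0.939856, PV = 16.447488
  t = 1.5000: CF_t = 17.500000, DF = 0.911155, PV = 15.945214
  t = 2.0000: CF_t = 17.500000, DF = 0.883330, PV = 15.458278
  t = 2.5000: CF_t = 17.500000, DF = 0.856355, PV = 14.986213
  t = 3.0000: CF_t = 17.500000, DF = 0.830204, PV = 14.528563
  t = 3.5000: CF_t = 17.500000, DF = 0.804851, PV = 14.084889
  t = 4.0000: CF_t = 17.500000, DF = 0.780272, PV = 13.654764
  t = 4.5000: CF_t = 17.500000, DF = 0.756444, PV = 13.237774
  t = 5.0000: CF_t = 1017.500000, DF = 0.733344, PV = 746.177406
Price P = sum_t PV_t = 881.486173
Convexity numerator sum_t t*(t + 1/m) * CF_t / (1+y/m)^(m*t + 2):
  t = 0.5000: term = 7.972607
  t = 1.0000: term = 23.187417
  t = 1.5000: term = 44.958638
  t = 2.0000: term = 72.642814
  t = 2.5000: term = 105.636666
  t = 3.0000: term = 143.375019
  t = 3.5000: term = 185.328834
  t = 4.0000: term = 231.003325
  t = 4.5000: term = 279.936167
  t = 5.0000: term = 19285.740732
Convexity = (1/P) * sum = 20379.782219 / 881.486173 = 23.119798


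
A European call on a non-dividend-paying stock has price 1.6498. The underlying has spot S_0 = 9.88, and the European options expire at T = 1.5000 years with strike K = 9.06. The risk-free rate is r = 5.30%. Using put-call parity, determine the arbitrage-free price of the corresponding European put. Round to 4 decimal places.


Answer: Put price = 0.1374

Derivation:
Put-call parity: C - P = S_0 * exp(-qT) - K * exp(-rT).
S_0 * exp(-qT) = 9.8800 * 1.00000000 = 9.88000000
K * exp(-rT) = 9.0600 * 0.92357802 = 8.36761686
P = C - S*exp(-qT) + K*exp(-rT)
P = 1.6498 - 9.88000000 + 8.36761686 = 0.1374


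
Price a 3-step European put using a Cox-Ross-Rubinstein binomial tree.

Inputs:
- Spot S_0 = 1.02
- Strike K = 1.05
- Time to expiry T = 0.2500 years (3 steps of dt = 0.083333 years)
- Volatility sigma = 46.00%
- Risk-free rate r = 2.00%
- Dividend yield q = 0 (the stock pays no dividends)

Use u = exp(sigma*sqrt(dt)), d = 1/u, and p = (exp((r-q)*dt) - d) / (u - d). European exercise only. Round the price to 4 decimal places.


dt = T/N = 0.083333
u = exp(sigma*sqrt(dt)) = 1.142011; d = 1/u = 0.875648
p = (exp((r-q)*dt) - d) / (u - d) = 0.473113
Discount per step: exp(-r*dt) = 0.998335
Stock lattice S(k, i) with i counting down-moves:
  k=0: S(0,0) = 1.0200
  k=1: S(1,0) = 1.1649; S(1,1) = 0.8932
  k=2: S(2,0) = 1.3303; S(2,1) = 1.0200; S(2,2) = 0.7821
  k=3: S(3,0) = 1.5192; S(3,1) = 1.1649; S(3,2) = 0.8932; S(3,3) = 0.6848
Terminal payoffs V(N, i) = max(K - S_T, 0):
  V(3,0) = 0.000000; V(3,1) = 0.000000; V(3,2) = 0.156839; V(3,3) = 0.365159
Backward induction: V(k, i) = exp(-r*dt) * [p * V(k+1, i) + (1-p) * V(k+1, i+1)].
  V(2,0) = exp(-r*dt) * [p*0.000000 + (1-p)*0.000000] = 0.000000
  V(2,1) = exp(-r*dt) * [p*0.000000 + (1-p)*0.156839] = 0.082499
  V(2,2) = exp(-r*dt) * [p*0.156839 + (1-p)*0.365159] = 0.266156
  V(1,0) = exp(-r*dt) * [p*0.000000 + (1-p)*0.082499] = 0.043395
  V(1,1) = exp(-r*dt) * [p*0.082499 + (1-p)*0.266156] = 0.178967
  V(0,0) = exp(-r*dt) * [p*0.043395 + (1-p)*0.178967] = 0.114635

Answer: Price = V(0,0) = 0.1146


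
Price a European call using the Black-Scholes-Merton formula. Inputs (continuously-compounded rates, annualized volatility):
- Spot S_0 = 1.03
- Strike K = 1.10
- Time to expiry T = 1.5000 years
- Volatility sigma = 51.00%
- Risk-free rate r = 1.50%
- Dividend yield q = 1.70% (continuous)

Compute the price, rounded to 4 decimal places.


Answer: Price = 0.2207

Derivation:
d1 = (ln(S/K) + (r - q + 0.5*sigma^2) * T) / (sigma * sqrt(T)) = 0.20224080
d2 = d1 - sigma * sqrt(T) = -0.42237909
exp(-rT) = 0.97775124; exp(-qT) = 0.97482238
C = S_0 * exp(-qT) * N(d1) - K * exp(-rT) * N(d2)
N(d1) = 0.58013576; N(d2) = 0.33637417
C = 1.0300 * 0.97482238 * 0.58013576 - 1.1000 * 0.97775124 * 0.33637417 = 0.2207


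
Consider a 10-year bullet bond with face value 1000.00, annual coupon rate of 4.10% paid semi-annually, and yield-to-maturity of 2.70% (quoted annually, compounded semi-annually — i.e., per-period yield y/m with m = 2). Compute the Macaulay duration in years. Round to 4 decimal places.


Answer: Macaulay duration = 8.4168 years

Derivation:
Coupon per period c = face * coupon_rate / m = 20.500000
Periods per year m = 2; per-period yield y/m = 0.013500
Number of cashflows N = 20
Cashflows (t years, CF_t, discount factor 1/(1+y/m)^(m*t), PV):
  t = 0.5000: CF_t = 20.500000, DF = 0.986680, PV = 20.226936
  t = 1.0000: CF_t = 20.500000, DF = 0.973537, PV = 19.957510
  t = 1.5000: CF_t = 20.500000, DF = 0.960569, PV = 19.691672
  t = 2.0000: CF_t = 20.500000, DF = 0.947774, PV = 19.429376
  t = 2.5000: CF_t = 20.500000, DF = 0.935150, PV = 19.170573
  t = 3.0000: CF_t = 20.500000, DF = 0.922694, PV = 18.915218
  t = 3.5000: CF_t = 20.500000, DF = 0.910403, PV = 18.663264
  t = 4.0000: CF_t = 20.500000, DF = 0.898276, PV = 18.414666
  t = 4.5000: CF_t = 20.500000, DF = 0.886311, PV = 18.169379
  t = 5.0000: CF_t = 20.500000, DF = 0.874505, PV = 17.927360
  t = 5.5000: CF_t = 20.500000, DF = 0.862857, PV = 17.688564
  t = 6.0000: CF_t = 20.500000, DF = 0.851363, PV = 17.452949
  t = 6.5000: CF_t = 20.500000, DF = 0.840023, PV = 17.220473
  t = 7.0000: CF_t = 20.500000, DF = 0.828834, PV = 16.991093
  t = 7.5000: CF_t = 20.500000, DF = 0.817794, PV = 16.764769
  t = 8.0000: CF_t = 20.500000, DF = 0.806900, PV = 16.541459
  t = 8.5000: CF_t = 20.500000, DF = 0.796152, PV = 16.321124
  t = 9.0000: CF_t = 20.500000, DF = 0.785547, PV = 16.103724
  t = 9.5000: CF_t = 20.500000, DF = 0.775084, PV = 15.889219
  t = 10.0000: CF_t = 1020.500000, DF = 0.764760, PV = 780.437175
Price P = sum_t PV_t = 1121.976502
Macaulay numerator sum_t t * PV_t:
  t * PV_t at t = 0.5000: 10.113468
  t * PV_t at t = 1.0000: 19.957510
  t * PV_t at t = 1.5000: 29.537509
  t * PV_t at t = 2.0000: 38.858752
  t * PV_t at t = 2.5000: 47.926433
  t * PV_t at t = 3.0000: 56.745653
  t * PV_t at t = 3.5000: 65.321423
  t * PV_t at t = 4.0000: 73.658662
  t * PV_t at t = 4.5000: 81.762205
  t * PV_t at t = 5.0000: 89.636798
  t * PV_t at t = 5.5000: 97.287102
  t * PV_t at t = 6.0000: 104.717695
  t * PV_t at t = 6.5000: 111.933073
  t * PV_t at t = 7.0000: 118.937651
  t * PV_t at t = 7.5000: 125.735765
  t * PV_t at t = 8.0000: 132.331672
  t * PV_t at t = 8.5000: 138.729552
  t * PV_t at t = 9.0000: 144.933512
  t * PV_t at t = 9.5000: 150.947581
  t * PV_t at t = 10.0000: 7804.371755
Macaulay duration D = (sum_t t * PV_t) / P = 9443.443772 / 1121.976502 = 8.416793


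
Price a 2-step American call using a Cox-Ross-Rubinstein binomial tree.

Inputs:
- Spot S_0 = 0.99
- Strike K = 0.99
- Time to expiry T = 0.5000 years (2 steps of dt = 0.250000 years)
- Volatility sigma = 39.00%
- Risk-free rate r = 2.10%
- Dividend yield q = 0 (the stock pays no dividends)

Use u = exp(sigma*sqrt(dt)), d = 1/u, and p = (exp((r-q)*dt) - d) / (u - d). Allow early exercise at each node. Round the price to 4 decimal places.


Answer: Price = V(0,0) = 0.1010

Derivation:
dt = T/N = 0.250000
u = exp(sigma*sqrt(dt)) = 1.215311; d = 1/u = 0.822835
p = (exp((r-q)*dt) - d) / (u - d) = 0.464816
Discount per step: exp(-r*dt) = 0.994764
Stock lattice S(k, i) with i counting down-moves:
  k=0: S(0,0) = 0.9900
  k=1: S(1,0) = 1.2032; S(1,1) = 0.8146
  k=2: S(2,0) = 1.4622; S(2,1) = 0.9900; S(2,2) = 0.6703
Terminal payoffs V(N, i) = max(S_T - K, 0):
  V(2,0) = 0.472211; V(2,1) = 0.000000; V(2,2) = 0.000000
Backward induction: V(k, i) = exp(-r*dt) * [p * V(k+1, i) + (1-p) * V(k+1, i+1)]; then take max(V_cont, immediate exercise) for American.
  V(1,0) = exp(-r*dt) * [p*0.472211 + (1-p)*0.000000] = 0.218342; exercise = 0.213158; V(1,0) = max -> 0.218342
  V(1,1) = exp(-r*dt) * [p*0.000000 + (1-p)*0.000000] = 0.000000; exercise = 0.000000; V(1,1) = max -> 0.000000
  V(0,0) = exp(-r*dt) * [p*0.218342 + (1-p)*0.000000] = 0.100957; exercise = 0.000000; V(0,0) = max -> 0.100957


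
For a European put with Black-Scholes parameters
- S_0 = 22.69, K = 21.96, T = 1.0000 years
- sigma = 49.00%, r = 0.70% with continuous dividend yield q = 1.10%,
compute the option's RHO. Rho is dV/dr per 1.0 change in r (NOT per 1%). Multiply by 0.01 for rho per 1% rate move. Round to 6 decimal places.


d1 = 0.3035748615; d2 = -0.1864251385
phi(d1) = 0.3809765777; exp(-qT) = 0.9890602788; exp(-rT) = 0.9930244429
N(-d2) = 0.5739443098
Rho = -K*T*exp(-rT)*N(-d2) = -21.9600 * 1.0000 * 0.9930244429 * 0.5739443098 = -12.515898

Answer: Rho = -12.515898


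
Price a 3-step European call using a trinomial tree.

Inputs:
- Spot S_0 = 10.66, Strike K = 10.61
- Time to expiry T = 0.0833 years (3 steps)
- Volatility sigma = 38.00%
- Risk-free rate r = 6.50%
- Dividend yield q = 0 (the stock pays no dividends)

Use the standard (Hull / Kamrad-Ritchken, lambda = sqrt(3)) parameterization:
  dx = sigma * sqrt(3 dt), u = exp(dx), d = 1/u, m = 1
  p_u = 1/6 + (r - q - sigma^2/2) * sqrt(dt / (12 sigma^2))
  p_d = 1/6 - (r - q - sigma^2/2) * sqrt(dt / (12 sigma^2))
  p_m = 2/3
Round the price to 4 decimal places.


Answer: Price = V(0,0) = 0.4852

Derivation:
dt = T/N = 0.027767; dx = sigma*sqrt(3*dt) = 0.109675
u = exp(dx) = 1.115915; d = 1/u = 0.896126
p_u = 0.165755, p_m = 0.666667, p_d = 0.167578
Discount per step: exp(-r*dt) = 0.998197
Stock lattice S(k, j) with j the centered position index:
  k=0: S(0,+0) = 10.6600
  k=1: S(1,-1) = 9.5527; S(1,+0) = 10.6600; S(1,+1) = 11.8957
  k=2: S(2,-2) = 8.5604; S(2,-1) = 9.5527; S(2,+0) = 10.6600; S(2,+1) = 11.8957; S(2,+2) = 13.2745
  k=3: S(3,-3) = 7.6712; S(3,-2) = 8.5604; S(3,-1) = 9.5527; S(3,+0) = 10.6600; S(3,+1) = 11.8957; S(3,+2) = 13.2745; S(3,+3) = 14.8133
Terminal payoffs V(N, j) = max(S_T - K, 0):
  V(3,-3) = 0.000000; V(3,-2) = 0.000000; V(3,-1) = 0.000000; V(3,+0) = 0.050000; V(3,+1) = 1.285653; V(3,+2) = 2.664536; V(3,+3) = 4.203253
Backward induction: V(k, j) = exp(-r*dt) * [p_u * V(k+1, j+1) + p_m * V(k+1, j) + p_d * V(k+1, j-1)]
  V(2,-2) = exp(-r*dt) * [p_u*0.000000 + p_m*0.000000 + p_d*0.000000] = 0.000000
  V(2,-1) = exp(-r*dt) * [p_u*0.050000 + p_m*0.000000 + p_d*0.000000] = 0.008273
  V(2,+0) = exp(-r*dt) * [p_u*1.285653 + p_m*0.050000 + p_d*0.000000] = 0.245993
  V(2,+1) = exp(-r*dt) * [p_u*2.664536 + p_m*1.285653 + p_d*0.050000] = 1.304785
  V(2,+2) = exp(-r*dt) * [p_u*4.203253 + p_m*2.664536 + p_d*1.285653] = 2.683668
  V(1,-1) = exp(-r*dt) * [p_u*0.245993 + p_m*0.008273 + p_d*0.000000] = 0.046206
  V(1,+0) = exp(-r*dt) * [p_u*1.304785 + p_m*0.245993 + p_d*0.008273] = 0.380968
  V(1,+1) = exp(-r*dt) * [p_u*2.683668 + p_m*1.304785 + p_d*0.245993] = 1.353466
  V(0,+0) = exp(-r*dt) * [p_u*1.353466 + p_m*0.380968 + p_d*0.046206] = 0.485190


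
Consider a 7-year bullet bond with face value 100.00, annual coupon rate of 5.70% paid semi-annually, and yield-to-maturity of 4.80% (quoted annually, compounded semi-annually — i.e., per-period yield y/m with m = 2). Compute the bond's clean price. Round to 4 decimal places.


Answer: Price = 105.2975

Derivation:
Coupon per period c = face * coupon_rate / m = 2.850000
Periods per year m = 2; per-period yield y/m = 0.024000
Number of cashflows N = 14
Cashflows (t years, CF_t, discount factor 1/(1+y/m)^(m*t), PV):
  t = 0.5000: CF_t = 2.850000, DF = 0.976562, PV = 2.783203
  t = 1.0000: CF_t = 2.850000, DF = 0.953674, PV = 2.717972
  t = 1.5000: CF_t = 2.850000, DF = 0.931323, PV = 2.654269
  t = 2.0000: CF_t = 2.850000, DF = 0.909495, PV = 2.592060
  t = 2.5000: CF_t = 2.850000, DF = 0.888178, PV = 2.531308
  t = 3.0000: CF_t = 2.850000, DF = 0.867362, PV = 2.471981
  t = 3.5000: CF_t = 2.850000, DF = 0.847033, PV = 2.414044
  t = 4.0000: CF_t = 2.850000, DF = 0.827181, PV = 2.357465
  t = 4.5000: CF_t = 2.850000, DF = 0.807794, PV = 2.302212
  t = 5.0000: CF_t = 2.850000, DF = 0.788861, PV = 2.248254
  t = 5.5000: CF_t = 2.850000, DF = 0.770372, PV = 2.195560
  t = 6.0000: CF_t = 2.850000, DF = 0.752316, PV = 2.144102
  t = 6.5000: CF_t = 2.850000, DF = 0.734684, PV = 2.093849
  t = 7.0000: CF_t = 102.850000, DF = 0.717465, PV = 73.791256
Price P = sum_t PV_t = 105.297535


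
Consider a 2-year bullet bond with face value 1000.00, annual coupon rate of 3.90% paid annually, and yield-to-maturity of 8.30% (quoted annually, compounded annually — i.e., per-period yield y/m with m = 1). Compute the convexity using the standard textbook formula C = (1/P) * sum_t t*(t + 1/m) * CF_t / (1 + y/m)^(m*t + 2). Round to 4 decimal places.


Coupon per period c = face * coupon_rate / m = 39.000000
Periods per year m = 1; per-period yield y/m = 0.083000
Number of cashflows N = 2
Cashflows (t years, CF_t, discount factor 1/(1+y/m)^(m*t), PV):
  t = 1.0000: CF_t = 39.000000, DF = 0.923361, PV = 36.011080
  t = 2.0000: CF_t = 1039.000000, DF = 0.852596, PV = 885.846828
Price P = sum_t PV_t = 921.857908
Convexity numerator sum_t t*(t + 1/m) * CF_t / (1+y/m)^(m*t + 2):
  t = 1.0000: term = 61.405777
  t = 2.0000: term = 4531.614643
Convexity = (1/P) * sum = 4593.020420 / 921.857908 = 4.982352

Answer: Convexity = 4.9824


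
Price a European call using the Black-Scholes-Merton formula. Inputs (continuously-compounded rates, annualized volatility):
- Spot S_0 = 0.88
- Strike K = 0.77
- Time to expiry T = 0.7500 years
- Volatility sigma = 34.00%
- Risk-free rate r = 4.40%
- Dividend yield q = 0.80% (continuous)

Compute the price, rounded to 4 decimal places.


d1 = (ln(S/K) + (r - q + 0.5*sigma^2) * T) / (sigma * sqrt(T)) = 0.69241751
d2 = d1 - sigma * sqrt(T) = 0.39796887
exp(-rT) = 0.96753856; exp(-qT) = 0.99401796
C = S_0 * exp(-qT) * N(d1) - K * exp(-rT) * N(d2)
N(d1) = 0.75566241; N(d2) = 0.65467344
C = 0.8800 * 0.99401796 * 0.75566241 - 0.7700 * 0.96753856 * 0.65467344 = 0.1733

Answer: Price = 0.1733


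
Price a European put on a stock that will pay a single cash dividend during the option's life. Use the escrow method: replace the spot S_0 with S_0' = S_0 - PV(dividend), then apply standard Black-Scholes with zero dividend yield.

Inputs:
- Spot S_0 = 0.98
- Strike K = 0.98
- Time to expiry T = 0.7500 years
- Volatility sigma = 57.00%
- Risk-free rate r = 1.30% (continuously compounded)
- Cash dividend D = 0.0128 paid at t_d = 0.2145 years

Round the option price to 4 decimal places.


Answer: Price = 0.1905

Derivation:
PV(D) = D * exp(-r * t_d) = 0.0128 * 0.99721538 = 0.01276436
S_0' = S_0 - PV(D) = 0.9800 - 0.01276436 = 0.96723564
d1 = (ln(S_0'/K) + (r + sigma^2/2)*T) / (sigma*sqrt(T)) = 0.24000973
d2 = d1 - sigma*sqrt(T) = -0.25362475
exp(-rT) = 0.99029738
N(-d1) = 0.40516136; N(-d2) = 0.60010726
P = K * exp(-rT) * N(-d2) - S_0' * N(-d1) = 0.9800 * 0.99029738 * 0.60010726 - 0.96723564 * 0.40516136 = 0.1905


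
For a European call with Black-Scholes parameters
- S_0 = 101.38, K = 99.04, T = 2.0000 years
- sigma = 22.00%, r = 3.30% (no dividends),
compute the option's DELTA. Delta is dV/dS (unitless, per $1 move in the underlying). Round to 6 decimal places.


Answer: Delta = 0.671027

Derivation:
d1 = 0.4427517744; d2 = 0.1316247907
phi(d1) = 0.3616953124; exp(-qT) = 1.0000000000; exp(-rT) = 0.9361308643
N(d1) = 0.6710273555
Delta = exp(-qT) * N(d1) = 1.0000000000 * 0.6710273555 = 0.671027


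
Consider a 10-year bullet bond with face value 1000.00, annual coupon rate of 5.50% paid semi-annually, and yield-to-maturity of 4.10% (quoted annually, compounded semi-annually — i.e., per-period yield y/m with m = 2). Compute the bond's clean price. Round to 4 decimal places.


Answer: Price = 1113.9097

Derivation:
Coupon per period c = face * coupon_rate / m = 27.500000
Periods per year m = 2; per-period yield y/m = 0.020500
Number of cashflows N = 20
Cashflows (t years, CF_t, discount factor 1/(1+y/m)^(m*t), PV):
  t = 0.5000: CF_t = 27.500000, DF = 0.979912, PV = 26.947575
  t = 1.0000: CF_t = 27.500000, DF = 0.960227, PV = 26.406247
  t = 1.5000: CF_t = 27.500000, DF = 0.940938, PV = 25.875793
  t = 2.0000: CF_t = 27.500000, DF = 0.922036, PV = 25.355995
  t = 2.5000: CF_t = 27.500000, DF = 0.903514, PV = 24.846639
  t = 3.0000: CF_t = 27.500000, DF = 0.885364, PV = 24.347515
  t = 3.5000: CF_t = 27.500000, DF = 0.867579, PV = 23.858417
  t = 4.0000: CF_t = 27.500000, DF = 0.850151, PV = 23.379145
  t = 4.5000: CF_t = 27.500000, DF = 0.833073, PV = 22.909500
  t = 5.0000: CF_t = 27.500000, DF = 0.816338, PV = 22.449290
  t = 5.5000: CF_t = 27.500000, DF = 0.799939, PV = 21.998324
  t = 6.0000: CF_t = 27.500000, DF = 0.783870, PV = 21.556417
  t = 6.5000: CF_t = 27.500000, DF = 0.768123, PV = 21.123388
  t = 7.0000: CF_t = 27.500000, DF = 0.752693, PV = 20.699057
  t = 7.5000: CF_t = 27.500000, DF = 0.737573, PV = 20.283251
  t = 8.0000: CF_t = 27.500000, DF = 0.722756, PV = 19.875797
  t = 8.5000: CF_t = 27.500000, DF = 0.708237, PV = 19.476528
  t = 9.0000: CF_t = 27.500000, DF = 0.694010, PV = 19.085280
  t = 9.5000: CF_t = 27.500000, DF = 0.680069, PV = 18.701891
  t = 10.0000: CF_t = 1027.500000, DF = 0.666407, PV = 684.733616
Price P = sum_t PV_t = 1113.909664


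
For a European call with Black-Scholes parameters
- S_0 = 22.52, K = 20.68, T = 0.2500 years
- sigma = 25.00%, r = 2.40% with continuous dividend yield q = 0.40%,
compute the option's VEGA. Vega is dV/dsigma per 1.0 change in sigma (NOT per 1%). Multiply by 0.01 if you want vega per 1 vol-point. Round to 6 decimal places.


d1 = 0.7843940291; d2 = 0.6593940291
phi(d1) = 0.2932952408; exp(-qT) = 0.9990004998; exp(-rT) = 0.9940179641
Vega = S * exp(-qT) * phi(d1) * sqrt(T) = 22.5200 * 0.9990004998 * 0.2932952408 * 0.5000000000 = 3.299204

Answer: Vega = 3.299204


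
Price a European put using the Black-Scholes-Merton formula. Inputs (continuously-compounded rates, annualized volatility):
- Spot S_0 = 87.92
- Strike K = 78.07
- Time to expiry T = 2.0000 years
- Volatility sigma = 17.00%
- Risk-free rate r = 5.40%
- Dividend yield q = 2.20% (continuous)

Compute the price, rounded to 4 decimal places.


Answer: Price = 2.3681

Derivation:
d1 = (ln(S/K) + (r - q + 0.5*sigma^2) * T) / (sigma * sqrt(T)) = 0.88064514
d2 = d1 - sigma * sqrt(T) = 0.64022883
exp(-rT) = 0.89762760; exp(-qT) = 0.95695396
P = K * exp(-rT) * N(-d2) - S_0 * exp(-qT) * N(-d1)
N(-d1) = 0.18925496; N(-d2) = 0.26101192
P = 78.0700 * 0.89762760 * 0.26101192 - 87.9200 * 0.95695396 * 0.18925496 = 2.3681


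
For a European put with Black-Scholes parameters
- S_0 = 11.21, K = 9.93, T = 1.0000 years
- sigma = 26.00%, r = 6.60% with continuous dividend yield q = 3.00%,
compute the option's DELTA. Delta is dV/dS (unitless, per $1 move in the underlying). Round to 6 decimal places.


d1 = 0.7347913809; d2 = 0.4747913809
phi(d1) = 0.3045567860; exp(-qT) = 0.9704455335; exp(-rT) = 0.9361308643
N(-d1) = 0.2312332786
Delta = -exp(-qT) * N(-d1) = -0.9704455335 * 0.2312332786 = -0.224399

Answer: Delta = -0.224399


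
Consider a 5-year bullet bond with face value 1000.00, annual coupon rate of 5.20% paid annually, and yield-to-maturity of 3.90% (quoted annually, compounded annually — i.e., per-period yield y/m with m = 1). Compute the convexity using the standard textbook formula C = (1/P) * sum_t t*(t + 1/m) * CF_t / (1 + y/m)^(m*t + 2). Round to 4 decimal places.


Coupon per period c = face * coupon_rate / m = 52.000000
Periods per year m = 1; per-period yield y/m = 0.039000
Number of cashflows N = 5
Cashflows (t years, CF_t, discount factor 1/(1+y/m)^(m*t), PV):
  t = 1.0000: CF_t = 52.000000, DF = 0.962464, PV = 50.048123
  t = 2.0000: CF_t = 52.000000, DF = 0.926337, PV = 48.169512
  t = 3.0000: CF_t = 52.000000, DF = 0.891566, PV = 46.361417
  t = 4.0000: CF_t = 52.000000, DF = 0.858100, PV = 44.621191
  t = 5.0000: CF_t = 1052.000000, DF = 0.825890, PV = 868.836389
Price P = sum_t PV_t = 1058.036632
Convexity numerator sum_t t*(t + 1/m) * CF_t / (1+y/m)^(m*t + 2):
  t = 1.0000: term = 92.722834
  t = 2.0000: term = 267.727143
  t = 3.0000: term = 515.355425
  t = 4.0000: term = 826.684993
  t = 5.0000: term = 24145.052922
Convexity = (1/P) * sum = 25847.543317 / 1058.036632 = 24.429724

Answer: Convexity = 24.4297


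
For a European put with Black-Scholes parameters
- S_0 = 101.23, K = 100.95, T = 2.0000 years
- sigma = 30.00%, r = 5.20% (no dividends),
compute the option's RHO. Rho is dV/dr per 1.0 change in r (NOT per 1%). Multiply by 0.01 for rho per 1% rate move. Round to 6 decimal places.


d1 = 0.4637908920; d2 = 0.0395268232
phi(d1) = 0.3582624255; exp(-qT) = 1.0000000000; exp(-rT) = 0.9012252974
N(-d2) = 0.4842351842
Rho = -K*T*exp(-rT)*N(-d2) = -100.9500 * 2.0000 * 0.9012252974 * 0.4842351842 = -88.110169

Answer: Rho = -88.110169


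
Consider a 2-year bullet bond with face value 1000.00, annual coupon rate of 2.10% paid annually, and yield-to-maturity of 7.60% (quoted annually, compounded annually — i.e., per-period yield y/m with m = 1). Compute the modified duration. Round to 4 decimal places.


Answer: Modified duration = 1.8386

Derivation:
Coupon per period c = face * coupon_rate / m = 21.000000
Periods per year m = 1; per-period yield y/m = 0.076000
Number of cashflows N = 2
Cashflows (t years, CF_t, discount factor 1/(1+y/m)^(m*t), PV):
  t = 1.0000: CF_t = 21.000000, DF = 0.929368, PV = 19.516729
  t = 2.0000: CF_t = 1021.000000, DF = 0.863725, PV = 881.863158
Price P = sum_t PV_t = 901.379887
First compute Macaulay numerator sum_t t * PV_t:
  t * PV_t at t = 1.0000: 19.516729
  t * PV_t at t = 2.0000: 1763.726317
Macaulay duration D = 1783.243045 / 901.379887 = 1.978348
Modified duration = D / (1 + y/m) = 1.978348 / (1 + 0.076000) = 1.838613


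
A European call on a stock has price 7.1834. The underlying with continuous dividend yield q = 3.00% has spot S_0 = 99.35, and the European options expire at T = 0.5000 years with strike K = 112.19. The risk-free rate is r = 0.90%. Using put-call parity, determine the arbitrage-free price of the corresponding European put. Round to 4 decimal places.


Put-call parity: C - P = S_0 * exp(-qT) - K * exp(-rT).
S_0 * exp(-qT) = 99.3500 * 0.98511194 = 97.87087120
K * exp(-rT) = 112.1900 * 0.99551011 = 111.68627922
P = C - S*exp(-qT) + K*exp(-rT)
P = 7.1834 - 97.87087120 + 111.68627922 = 20.9988

Answer: Put price = 20.9988


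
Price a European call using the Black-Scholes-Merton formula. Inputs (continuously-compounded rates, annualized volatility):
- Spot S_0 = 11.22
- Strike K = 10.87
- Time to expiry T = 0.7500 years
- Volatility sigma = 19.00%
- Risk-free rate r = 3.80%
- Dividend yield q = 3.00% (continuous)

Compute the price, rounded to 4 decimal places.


Answer: Price = 0.9273

Derivation:
d1 = (ln(S/K) + (r - q + 0.5*sigma^2) * T) / (sigma * sqrt(T)) = 0.31133582
d2 = d1 - sigma * sqrt(T) = 0.14679100
exp(-rT) = 0.97190229; exp(-qT) = 0.97775124
C = S_0 * exp(-qT) * N(d1) - K * exp(-rT) * N(d2)
N(d1) = 0.62222733; N(d2) = 0.55835150
C = 11.2200 * 0.97775124 * 0.62222733 - 10.8700 * 0.97190229 * 0.55835150 = 0.9273


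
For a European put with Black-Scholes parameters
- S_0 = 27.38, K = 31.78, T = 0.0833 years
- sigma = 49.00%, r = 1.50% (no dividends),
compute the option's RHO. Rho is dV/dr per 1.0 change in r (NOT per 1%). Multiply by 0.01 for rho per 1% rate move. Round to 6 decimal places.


Answer: Rho = -2.294196

Derivation:
d1 = -0.9742060413; d2 = -1.1156285643
phi(d1) = 0.2482107144; exp(-qT) = 1.0000000000; exp(-rT) = 0.9987512803
N(-d2) = 0.8677094200
Rho = -K*T*exp(-rT)*N(-d2) = -31.7800 * 0.0833 * 0.9987512803 * 0.8677094200 = -2.294196


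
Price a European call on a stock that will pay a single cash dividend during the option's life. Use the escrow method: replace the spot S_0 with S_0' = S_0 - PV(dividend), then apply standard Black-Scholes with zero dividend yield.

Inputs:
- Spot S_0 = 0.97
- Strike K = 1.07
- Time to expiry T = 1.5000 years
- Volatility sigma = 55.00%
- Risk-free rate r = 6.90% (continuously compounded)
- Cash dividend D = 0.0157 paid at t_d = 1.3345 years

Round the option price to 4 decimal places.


PV(D) = D * exp(-r * t_d) = 0.0157 * 0.91203173 = 0.01431890
S_0' = S_0 - PV(D) = 0.9700 - 0.01431890 = 0.95568110
d1 = (ln(S_0'/K) + (r + sigma^2/2)*T) / (sigma*sqrt(T)) = 0.32271709
d2 = d1 - sigma*sqrt(T) = -0.35089259
exp(-rT) = 0.90167602
N(d1) = 0.62654525; N(d2) = 0.36283447
C = S_0' * N(d1) - K * exp(-rT) * N(d2) = 0.95568110 * 0.62654525 - 1.0700 * 0.90167602 * 0.36283447 = 0.2487

Answer: Price = 0.2487


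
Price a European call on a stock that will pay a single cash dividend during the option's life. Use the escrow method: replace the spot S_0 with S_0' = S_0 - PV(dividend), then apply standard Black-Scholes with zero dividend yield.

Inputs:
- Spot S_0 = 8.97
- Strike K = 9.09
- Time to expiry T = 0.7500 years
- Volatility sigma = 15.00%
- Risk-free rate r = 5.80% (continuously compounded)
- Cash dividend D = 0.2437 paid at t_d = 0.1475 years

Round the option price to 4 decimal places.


PV(D) = D * exp(-r * t_d) = 0.2437 * 0.99148149 = 0.24162404
S_0' = S_0 - PV(D) = 8.9700 - 0.24162404 = 8.72837596
d1 = (ln(S_0'/K) + (r + sigma^2/2)*T) / (sigma*sqrt(T)) = 0.08731010
d2 = d1 - sigma*sqrt(T) = -0.04259371
exp(-rT) = 0.95743255
N(d1) = 0.53478749; N(d2) = 0.48301270
C = S_0' * N(d1) - K * exp(-rT) * N(d2) = 8.72837596 * 0.53478749 - 9.0900 * 0.95743255 * 0.48301270 = 0.4641

Answer: Price = 0.4641


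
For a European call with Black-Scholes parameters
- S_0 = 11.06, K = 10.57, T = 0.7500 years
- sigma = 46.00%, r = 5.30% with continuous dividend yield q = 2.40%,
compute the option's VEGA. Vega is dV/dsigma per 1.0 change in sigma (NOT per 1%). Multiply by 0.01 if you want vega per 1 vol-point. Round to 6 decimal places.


Answer: Vega = 3.507890

Derivation:
d1 = 0.3675341432; d2 = -0.0308375425
phi(d1) = 0.3728872416; exp(-qT) = 0.9821610324; exp(-rT) = 0.9610296665
Vega = S * exp(-qT) * phi(d1) * sqrt(T) = 11.0600 * 0.9821610324 * 0.3728872416 * 0.8660254038 = 3.507890


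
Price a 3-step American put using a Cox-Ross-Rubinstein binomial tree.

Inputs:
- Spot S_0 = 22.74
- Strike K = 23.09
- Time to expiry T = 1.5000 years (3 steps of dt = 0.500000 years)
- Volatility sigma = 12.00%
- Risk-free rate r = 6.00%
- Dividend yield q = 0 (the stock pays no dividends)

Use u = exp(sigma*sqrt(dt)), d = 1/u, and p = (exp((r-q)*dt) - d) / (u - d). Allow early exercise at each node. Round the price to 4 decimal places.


Answer: Price = V(0,0) = 0.8848

Derivation:
dt = T/N = 0.500000
u = exp(sigma*sqrt(dt)) = 1.088557; d = 1/u = 0.918647
p = (exp((r-q)*dt) - d) / (u - d) = 0.658039
Discount per step: exp(-r*dt) = 0.970446
Stock lattice S(k, i) with i counting down-moves:
  k=0: S(0,0) = 22.7400
  k=1: S(1,0) = 24.7538; S(1,1) = 20.8900
  k=2: S(2,0) = 26.9459; S(2,1) = 22.7400; S(2,2) = 19.1906
  k=3: S(3,0) = 29.3321; S(3,1) = 24.7538; S(3,2) = 20.8900; S(3,3) = 17.6294
Terminal payoffs V(N, i) = max(K - S_T, 0):
  V(3,0) = 0.000000; V(3,1) = 0.000000; V(3,2) = 2.199956; V(3,3) = 5.460616
Backward induction: V(k, i) = exp(-r*dt) * [p * V(k+1, i) + (1-p) * V(k+1, i+1)]; then take max(V_cont, immediate exercise) for American.
  V(2,0) = exp(-r*dt) * [p*0.000000 + (1-p)*0.000000] = 0.000000; exercise = 0.000000; V(2,0) = max -> 0.000000
  V(2,1) = exp(-r*dt) * [p*0.000000 + (1-p)*2.199956] = 0.730065; exercise = 0.350000; V(2,1) = max -> 0.730065
  V(2,2) = exp(-r*dt) * [p*2.199956 + (1-p)*5.460616] = 3.217001; exercise = 3.899414; V(2,2) = max -> 3.899414
  V(1,0) = exp(-r*dt) * [p*0.000000 + (1-p)*0.730065] = 0.242275; exercise = 0.000000; V(1,0) = max -> 0.242275
  V(1,1) = exp(-r*dt) * [p*0.730065 + (1-p)*3.899414] = 1.760249; exercise = 2.199956; V(1,1) = max -> 2.199956
  V(0,0) = exp(-r*dt) * [p*0.242275 + (1-p)*2.199956] = 0.884779; exercise = 0.350000; V(0,0) = max -> 0.884779


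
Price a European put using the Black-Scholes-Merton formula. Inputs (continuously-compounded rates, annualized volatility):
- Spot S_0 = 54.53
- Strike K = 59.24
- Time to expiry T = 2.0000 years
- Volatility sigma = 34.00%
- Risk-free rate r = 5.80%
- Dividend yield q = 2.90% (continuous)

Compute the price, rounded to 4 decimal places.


Answer: Price = 10.5597

Derivation:
d1 = (ln(S/K) + (r - q + 0.5*sigma^2) * T) / (sigma * sqrt(T)) = 0.18874348
d2 = d1 - sigma * sqrt(T) = -0.29208913
exp(-rT) = 0.89047522; exp(-qT) = 0.94364995
P = K * exp(-rT) * N(-d2) - S_0 * exp(-qT) * N(-d1)
N(-d1) = 0.42514694; N(-d2) = 0.61489076
P = 59.2400 * 0.89047522 * 0.61489076 - 54.5300 * 0.94364995 * 0.42514694 = 10.5597


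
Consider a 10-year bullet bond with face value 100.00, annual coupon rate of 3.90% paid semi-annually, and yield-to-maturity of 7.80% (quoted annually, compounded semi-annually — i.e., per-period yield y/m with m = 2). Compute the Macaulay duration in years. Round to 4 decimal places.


Coupon per period c = face * coupon_rate / m = 1.950000
Periods per year m = 2; per-period yield y/m = 0.039000
Number of cashflows N = 20
Cashflows (t years, CF_t, discount factor 1/(1+y/m)^(m*t), PV):
  t = 0.5000: CF_t = 1.950000, DF = 0.962464, PV = 1.876805
  t = 1.0000: CF_t = 1.950000, DF = 0.926337, PV = 1.806357
  t = 1.5000: CF_t = 1.950000, DF = 0.891566, PV = 1.738553
  t = 2.0000: CF_t = 1.950000, DF = 0.858100, PV = 1.673295
  t = 2.5000: CF_t = 1.950000, DF = 0.825890, PV = 1.610486
  t = 3.0000: CF_t = 1.950000, DF = 0.794889, PV = 1.550034
  t = 3.5000: CF_t = 1.950000, DF = 0.765052, PV = 1.491852
  t = 4.0000: CF_t = 1.950000, DF = 0.736335, PV = 1.435854
  t = 4.5000: CF_t = 1.950000, DF = 0.708696, PV = 1.381957
  t = 5.0000: CF_t = 1.950000, DF = 0.682094, PV = 1.330084
  t = 5.5000: CF_t = 1.950000, DF = 0.656491, PV = 1.280158
  t = 6.0000: CF_t = 1.950000, DF = 0.631849, PV = 1.232106
  t = 6.5000: CF_t = 1.950000, DF = 0.608132, PV = 1.185857
  t = 7.0000: CF_t = 1.950000, DF = 0.585305, PV = 1.141345
  t = 7.5000: CF_t = 1.950000, DF = 0.563335, PV = 1.098503
  t = 8.0000: CF_t = 1.950000, DF = 0.542190, PV = 1.057270
  t = 8.5000: CF_t = 1.950000, DF = 0.521838, PV = 1.017584
  t = 9.0000: CF_t = 1.950000, DF = 0.502250, PV = 0.979388
  t = 9.5000: CF_t = 1.950000, DF = 0.483398, PV = 0.942626
  t = 10.0000: CF_t = 101.950000, DF = 0.465253, PV = 47.432529
Price P = sum_t PV_t = 73.262643
Macaulay numerator sum_t t * PV_t:
  t * PV_t at t = 0.5000: 0.938402
  t * PV_t at t = 1.0000: 1.806357
  t * PV_t at t = 1.5000: 2.607830
  t * PV_t at t = 2.0000: 3.346589
  t * PV_t at t = 2.5000: 4.026214
  t * PV_t at t = 3.0000: 4.650103
  t * PV_t at t = 3.5000: 5.221482
  t * PV_t at t = 4.0000: 5.743415
  t * PV_t at t = 4.5000: 6.218809
  t * PV_t at t = 5.0000: 6.650421
  t * PV_t at t = 5.5000: 7.040869
  t * PV_t at t = 6.0000: 7.392635
  t * PV_t at t = 6.5000: 7.708074
  t * PV_t at t = 7.0000: 7.989415
  t * PV_t at t = 7.5000: 8.238775
  t * PV_t at t = 8.0000: 8.458159
  t * PV_t at t = 8.5000: 8.649465
  t * PV_t at t = 9.0000: 8.814492
  t * PV_t at t = 9.5000: 8.954943
  t * PV_t at t = 10.0000: 474.325288
Macaulay duration D = (sum_t t * PV_t) / P = 588.781737 / 73.262643 = 8.036589

Answer: Macaulay duration = 8.0366 years


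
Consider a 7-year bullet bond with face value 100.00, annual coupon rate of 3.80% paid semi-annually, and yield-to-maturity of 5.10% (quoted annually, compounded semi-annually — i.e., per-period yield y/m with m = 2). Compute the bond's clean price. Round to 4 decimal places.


Coupon per period c = face * coupon_rate / m = 1.900000
Periods per year m = 2; per-period yield y/m = 0.025500
Number of cashflows N = 14
Cashflows (t years, CF_t, discount factor 1/(1+y/m)^(m*t), PV):
  t = 0.5000: CF_t = 1.900000, DF = 0.975134, PV = 1.852755
  t = 1.0000: CF_t = 1.900000, DF = 0.950886, PV = 1.806684
  t = 1.5000: CF_t = 1.900000, DF = 0.927242, PV = 1.761759
  t = 2.0000: CF_t = 1.900000, DF = 0.904185, PV = 1.717952
  t = 2.5000: CF_t = 1.900000, DF = 0.881702, PV = 1.675233
  t = 3.0000: CF_t = 1.900000, DF = 0.859777, PV = 1.633577
  t = 3.5000: CF_t = 1.900000, DF = 0.838398, PV = 1.592957
  t = 4.0000: CF_t = 1.900000, DF = 0.817551, PV = 1.553346
  t = 4.5000: CF_t = 1.900000, DF = 0.797222, PV = 1.514721
  t = 5.0000: CF_t = 1.900000, DF = 0.777398, PV = 1.477056
  t = 5.5000: CF_t = 1.900000, DF = 0.758067, PV = 1.440328
  t = 6.0000: CF_t = 1.900000, DF = 0.739217, PV = 1.404513
  t = 6.5000: CF_t = 1.900000, DF = 0.720836, PV = 1.369588
  t = 7.0000: CF_t = 101.900000, DF = 0.702912, PV = 71.626689
Price P = sum_t PV_t = 92.427158

Answer: Price = 92.4272


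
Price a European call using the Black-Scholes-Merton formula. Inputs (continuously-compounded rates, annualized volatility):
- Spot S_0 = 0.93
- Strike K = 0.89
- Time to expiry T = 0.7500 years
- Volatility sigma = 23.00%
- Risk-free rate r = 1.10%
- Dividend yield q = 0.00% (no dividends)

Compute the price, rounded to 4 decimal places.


d1 = (ln(S/K) + (r - q + 0.5*sigma^2) * T) / (sigma * sqrt(T)) = 0.36172562
d2 = d1 - sigma * sqrt(T) = 0.16253978
exp(-rT) = 0.99178394; exp(-qT) = 1.00000000
C = S_0 * exp(-qT) * N(d1) - K * exp(-rT) * N(d2)
N(d1) = 0.64122146; N(d2) = 0.56455960
C = 0.9300 * 1.00000000 * 0.64122146 - 0.8900 * 0.99178394 * 0.56455960 = 0.0980

Answer: Price = 0.0980


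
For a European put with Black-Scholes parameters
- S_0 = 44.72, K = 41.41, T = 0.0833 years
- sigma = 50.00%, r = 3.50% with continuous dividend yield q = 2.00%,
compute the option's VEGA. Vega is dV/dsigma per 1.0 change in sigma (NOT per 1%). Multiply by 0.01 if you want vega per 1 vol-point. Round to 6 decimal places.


d1 = 0.6136874159; d2 = 0.4693787190
phi(d1) = 0.3304682617; exp(-qT) = 0.9983353870; exp(-rT) = 0.9970887459
Vega = S * exp(-qT) * phi(d1) * sqrt(T) = 44.7200 * 0.9983353870 * 0.3304682617 * 0.2886173938 = 4.258244

Answer: Vega = 4.258244


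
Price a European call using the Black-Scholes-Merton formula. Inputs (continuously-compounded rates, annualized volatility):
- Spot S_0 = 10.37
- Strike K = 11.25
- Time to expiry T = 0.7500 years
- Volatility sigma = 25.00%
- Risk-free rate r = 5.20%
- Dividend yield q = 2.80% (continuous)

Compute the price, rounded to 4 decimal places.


d1 = (ln(S/K) + (r - q + 0.5*sigma^2) * T) / (sigma * sqrt(T)) = -0.18481493
d2 = d1 - sigma * sqrt(T) = -0.40132128
exp(-rT) = 0.96175071; exp(-qT) = 0.97921896
C = S_0 * exp(-qT) * N(d1) - K * exp(-rT) * N(d2)
N(d1) = 0.42668710; N(d2) = 0.34409180
C = 10.3700 * 0.97921896 * 0.42668710 - 11.2500 * 0.96175071 * 0.34409180 = 0.6098

Answer: Price = 0.6098


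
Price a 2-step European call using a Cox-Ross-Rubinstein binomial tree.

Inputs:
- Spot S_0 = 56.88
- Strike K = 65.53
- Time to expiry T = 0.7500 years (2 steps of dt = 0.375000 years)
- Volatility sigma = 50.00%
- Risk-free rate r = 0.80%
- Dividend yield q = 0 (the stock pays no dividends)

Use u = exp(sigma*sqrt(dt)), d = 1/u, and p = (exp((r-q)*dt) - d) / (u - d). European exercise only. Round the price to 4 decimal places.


dt = T/N = 0.375000
u = exp(sigma*sqrt(dt)) = 1.358235; d = 1/u = 0.736250
p = (exp((r-q)*dt) - d) / (u - d) = 0.428876
Discount per step: exp(-r*dt) = 0.997004
Stock lattice S(k, i) with i counting down-moves:
  k=0: S(0,0) = 56.8800
  k=1: S(1,0) = 77.2564; S(1,1) = 41.8779
  k=2: S(2,0) = 104.9324; S(2,1) = 56.8800; S(2,2) = 30.8326
Terminal payoffs V(N, i) = max(S_T - K, 0):
  V(2,0) = 39.402388; V(2,1) = 0.000000; V(2,2) = 0.000000
Backward induction: V(k, i) = exp(-r*dt) * [p * V(k+1, i) + (1-p) * V(k+1, i+1)].
  V(1,0) = exp(-r*dt) * [p*39.402388 + (1-p)*0.000000] = 16.848135
  V(1,1) = exp(-r*dt) * [p*0.000000 + (1-p)*0.000000] = 0.000000
  V(0,0) = exp(-r*dt) * [p*16.848135 + (1-p)*0.000000] = 7.204123

Answer: Price = V(0,0) = 7.2041
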